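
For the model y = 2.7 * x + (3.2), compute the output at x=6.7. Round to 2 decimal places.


y = 2.7 * 6.7 + (3.2)
= 18.09 + (3.2)
= 21.29

21.29


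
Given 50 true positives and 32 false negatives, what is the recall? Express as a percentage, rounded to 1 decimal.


Recall = TP / (TP + FN) * 100
= 50 / (50 + 32)
= 50 / 82
= 0.6098
= 61.0%

61.0


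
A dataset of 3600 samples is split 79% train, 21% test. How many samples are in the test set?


Train samples = 3600 * 79% = 2844
Test samples = 3600 - 2844
= 756

756


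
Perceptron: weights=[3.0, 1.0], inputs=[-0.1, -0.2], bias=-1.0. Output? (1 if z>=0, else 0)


z = w . x + b
= 3.0*-0.1 + 1.0*-0.2 + -1.0
= -0.3 + -0.2 + -1.0
= -0.5 + -1.0
= -1.5
Since z = -1.5 < 0, output = 0

0


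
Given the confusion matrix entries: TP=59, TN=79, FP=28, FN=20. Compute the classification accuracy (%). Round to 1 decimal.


Accuracy = (TP + TN) / (TP + TN + FP + FN) * 100
= (59 + 79) / (59 + 79 + 28 + 20)
= 138 / 186
= 0.7419
= 74.2%

74.2


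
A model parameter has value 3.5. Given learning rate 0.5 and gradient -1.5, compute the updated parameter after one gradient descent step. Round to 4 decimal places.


w_new = w_old - lr * gradient
= 3.5 - 0.5 * -1.5
= 3.5 - (-0.75)
= 4.2500

4.2500


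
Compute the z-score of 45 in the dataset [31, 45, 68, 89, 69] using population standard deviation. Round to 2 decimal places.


Mean = (31 + 45 + 68 + 89 + 69) / 5 = 60.4
Variance = sum((x_i - mean)^2) / n = 410.24
Std = sqrt(410.24) = 20.2544
Z = (x - mean) / std
= (45 - 60.4) / 20.2544
= -15.4 / 20.2544
= -0.76

-0.76


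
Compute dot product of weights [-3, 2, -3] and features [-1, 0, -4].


Element-wise products:
-3 * -1 = 3
2 * 0 = 0
-3 * -4 = 12
Sum = 3 + 0 + 12
= 15

15


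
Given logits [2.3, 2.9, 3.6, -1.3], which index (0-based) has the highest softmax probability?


Softmax is a monotonic transformation, so it preserves the argmax.
We need to find the index of the maximum logit.
Index 0: 2.3
Index 1: 2.9
Index 2: 3.6
Index 3: -1.3
Maximum logit = 3.6 at index 2

2


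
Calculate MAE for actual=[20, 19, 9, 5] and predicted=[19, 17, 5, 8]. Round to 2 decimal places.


Absolute errors: [1, 2, 4, 3]
Sum of absolute errors = 10
MAE = 10 / 4 = 2.50

2.50


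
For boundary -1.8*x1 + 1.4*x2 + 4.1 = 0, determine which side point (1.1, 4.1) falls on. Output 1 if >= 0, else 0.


Compute -1.8 * 1.1 + 1.4 * 4.1 + 4.1
= -1.98 + 5.74 + 4.1
= 7.86
Since 7.86 >= 0, the point is on the positive side.

1


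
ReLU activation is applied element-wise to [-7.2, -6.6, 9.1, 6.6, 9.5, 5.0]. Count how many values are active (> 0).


ReLU(x) = max(0, x) for each element:
ReLU(-7.2) = 0
ReLU(-6.6) = 0
ReLU(9.1) = 9.1
ReLU(6.6) = 6.6
ReLU(9.5) = 9.5
ReLU(5.0) = 5.0
Active neurons (>0): 4

4


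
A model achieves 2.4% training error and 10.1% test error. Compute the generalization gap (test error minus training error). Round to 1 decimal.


Generalization gap = test_error - train_error
= 10.1 - 2.4
= 7.7%
A moderate gap.

7.7


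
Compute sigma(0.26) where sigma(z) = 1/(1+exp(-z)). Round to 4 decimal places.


sigmoid(z) = 1 / (1 + exp(-z))
exp(-(0.26)) = exp(-0.26) = 0.7711
1 + 0.7711 = 1.7711
1 / 1.7711 = 0.5646

0.5646


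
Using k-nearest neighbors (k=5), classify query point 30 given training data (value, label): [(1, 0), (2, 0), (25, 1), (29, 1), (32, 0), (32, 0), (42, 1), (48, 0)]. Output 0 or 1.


Distances from query 30:
Point 29 (class 1): distance = 1
Point 32 (class 0): distance = 2
Point 32 (class 0): distance = 2
Point 25 (class 1): distance = 5
Point 42 (class 1): distance = 12
K=5 nearest neighbors: classes = [1, 0, 0, 1, 1]
Votes for class 1: 3 / 5
Majority vote => class 1

1


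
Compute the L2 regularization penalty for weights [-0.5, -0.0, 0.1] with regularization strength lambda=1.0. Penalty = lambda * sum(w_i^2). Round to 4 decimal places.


Squaring each weight:
(-0.5)^2 = 0.25
(-0.0)^2 = 0.0
0.1^2 = 0.01
Sum of squares = 0.26
Penalty = 1.0 * 0.26 = 0.2600

0.2600


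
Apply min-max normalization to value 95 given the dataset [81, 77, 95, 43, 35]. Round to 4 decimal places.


Min = 35, Max = 95
Range = 95 - 35 = 60
Scaled = (x - min) / (max - min)
= (95 - 35) / 60
= 60 / 60
= 1.0000

1.0000


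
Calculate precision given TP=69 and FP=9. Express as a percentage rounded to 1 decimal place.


Precision = TP / (TP + FP) * 100
= 69 / (69 + 9)
= 69 / 78
= 0.8846
= 88.5%

88.5


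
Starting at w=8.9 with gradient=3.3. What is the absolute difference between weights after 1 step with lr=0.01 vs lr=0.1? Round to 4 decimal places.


With lr=0.01: w_new = 8.9 - 0.01 * 3.3 = 8.867
With lr=0.1: w_new = 8.9 - 0.1 * 3.3 = 8.57
Absolute difference = |8.867 - 8.57|
= 0.2970

0.2970


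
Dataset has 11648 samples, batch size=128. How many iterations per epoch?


Iterations per epoch = dataset_size / batch_size
= 11648 / 128
= 91

91


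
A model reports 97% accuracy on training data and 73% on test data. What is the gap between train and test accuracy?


Gap = train_accuracy - test_accuracy
= 97 - 73
= 24%
This large gap strongly indicates overfitting.

24


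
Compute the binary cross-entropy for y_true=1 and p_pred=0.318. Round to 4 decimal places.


For y=1: Loss = -log(p)
= -log(0.318)
= -(-1.1457)
= 1.1457

1.1457


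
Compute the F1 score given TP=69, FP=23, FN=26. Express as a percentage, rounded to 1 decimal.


Precision = TP / (TP + FP) = 69 / 92 = 0.75
Recall = TP / (TP + FN) = 69 / 95 = 0.7263
F1 = 2 * P * R / (P + R)
= 2 * 0.75 * 0.7263 / (0.75 + 0.7263)
= 1.0895 / 1.4763
= 0.738
As percentage: 73.8%

73.8


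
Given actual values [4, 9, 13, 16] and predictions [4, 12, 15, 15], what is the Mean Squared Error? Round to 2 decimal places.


Differences: [0, -3, -2, 1]
Squared errors: [0, 9, 4, 1]
Sum of squared errors = 14
MSE = 14 / 4 = 3.50

3.50


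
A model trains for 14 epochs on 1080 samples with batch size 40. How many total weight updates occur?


Iterations per epoch = 1080 / 40 = 27
Total updates = iterations_per_epoch * epochs
= 27 * 14
= 378

378


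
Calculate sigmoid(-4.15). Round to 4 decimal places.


sigmoid(z) = 1 / (1 + exp(-z))
exp(-(-4.15)) = exp(4.15) = 63.434
1 + 63.434 = 64.434
1 / 64.434 = 0.0155

0.0155


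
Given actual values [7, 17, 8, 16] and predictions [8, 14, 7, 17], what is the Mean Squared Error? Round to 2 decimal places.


Differences: [-1, 3, 1, -1]
Squared errors: [1, 9, 1, 1]
Sum of squared errors = 12
MSE = 12 / 4 = 3.00

3.00


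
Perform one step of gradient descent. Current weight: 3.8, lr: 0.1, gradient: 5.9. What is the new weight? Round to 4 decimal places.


w_new = w_old - lr * gradient
= 3.8 - 0.1 * 5.9
= 3.8 - (0.59)
= 3.2100

3.2100


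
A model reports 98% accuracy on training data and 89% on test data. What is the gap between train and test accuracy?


Gap = train_accuracy - test_accuracy
= 98 - 89
= 9%
This moderate gap may indicate mild overfitting.

9


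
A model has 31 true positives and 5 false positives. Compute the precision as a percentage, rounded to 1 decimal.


Precision = TP / (TP + FP) * 100
= 31 / (31 + 5)
= 31 / 36
= 0.8611
= 86.1%

86.1


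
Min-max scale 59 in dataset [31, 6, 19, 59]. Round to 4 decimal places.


Min = 6, Max = 59
Range = 59 - 6 = 53
Scaled = (x - min) / (max - min)
= (59 - 6) / 53
= 53 / 53
= 1.0000

1.0000


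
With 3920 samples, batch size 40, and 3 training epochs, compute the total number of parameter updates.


Iterations per epoch = 3920 / 40 = 98
Total updates = iterations_per_epoch * epochs
= 98 * 3
= 294

294


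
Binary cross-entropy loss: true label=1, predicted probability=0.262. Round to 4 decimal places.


For y=1: Loss = -log(p)
= -log(0.262)
= -(-1.3394)
= 1.3394

1.3394


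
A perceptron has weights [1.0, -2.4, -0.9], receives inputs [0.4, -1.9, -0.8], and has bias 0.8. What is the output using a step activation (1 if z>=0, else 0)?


z = w . x + b
= 1.0*0.4 + -2.4*-1.9 + -0.9*-0.8 + 0.8
= 0.4 + 4.56 + 0.72 + 0.8
= 5.68 + 0.8
= 6.48
Since z = 6.48 >= 0, output = 1

1


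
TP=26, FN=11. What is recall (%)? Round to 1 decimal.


Recall = TP / (TP + FN) * 100
= 26 / (26 + 11)
= 26 / 37
= 0.7027
= 70.3%

70.3


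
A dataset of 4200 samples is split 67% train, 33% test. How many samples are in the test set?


Train samples = 4200 * 67% = 2814
Test samples = 4200 - 2814
= 1386

1386


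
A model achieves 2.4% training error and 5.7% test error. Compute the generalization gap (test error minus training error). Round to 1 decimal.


Generalization gap = test_error - train_error
= 5.7 - 2.4
= 3.3%
A moderate gap.

3.3


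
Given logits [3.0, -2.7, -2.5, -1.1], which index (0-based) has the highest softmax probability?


Softmax is a monotonic transformation, so it preserves the argmax.
We need to find the index of the maximum logit.
Index 0: 3.0
Index 1: -2.7
Index 2: -2.5
Index 3: -1.1
Maximum logit = 3.0 at index 0

0


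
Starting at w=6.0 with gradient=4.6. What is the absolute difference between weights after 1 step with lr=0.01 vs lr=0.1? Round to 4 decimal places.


With lr=0.01: w_new = 6.0 - 0.01 * 4.6 = 5.954
With lr=0.1: w_new = 6.0 - 0.1 * 4.6 = 5.54
Absolute difference = |5.954 - 5.54|
= 0.4140

0.4140


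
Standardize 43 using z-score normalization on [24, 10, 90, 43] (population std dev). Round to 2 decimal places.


Mean = (24 + 10 + 90 + 43) / 4 = 41.75
Variance = sum((x_i - mean)^2) / n = 913.1875
Std = sqrt(913.1875) = 30.219
Z = (x - mean) / std
= (43 - 41.75) / 30.219
= 1.25 / 30.219
= 0.04

0.04


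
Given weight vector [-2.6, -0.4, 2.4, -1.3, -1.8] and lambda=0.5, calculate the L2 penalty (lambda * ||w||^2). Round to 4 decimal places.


Squaring each weight:
(-2.6)^2 = 6.76
(-0.4)^2 = 0.16
2.4^2 = 5.76
(-1.3)^2 = 1.69
(-1.8)^2 = 3.24
Sum of squares = 17.61
Penalty = 0.5 * 17.61 = 8.8050

8.8050


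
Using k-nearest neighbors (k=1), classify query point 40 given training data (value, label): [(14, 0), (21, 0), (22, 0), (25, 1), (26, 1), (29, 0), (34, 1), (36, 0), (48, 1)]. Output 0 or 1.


Distances from query 40:
Point 36 (class 0): distance = 4
K=1 nearest neighbors: classes = [0]
Votes for class 1: 0 / 1
Majority vote => class 0

0


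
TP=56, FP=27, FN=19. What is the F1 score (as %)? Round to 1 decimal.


Precision = TP / (TP + FP) = 56 / 83 = 0.6747
Recall = TP / (TP + FN) = 56 / 75 = 0.7467
F1 = 2 * P * R / (P + R)
= 2 * 0.6747 * 0.7467 / (0.6747 + 0.7467)
= 1.0076 / 1.4214
= 0.7089
As percentage: 70.9%

70.9


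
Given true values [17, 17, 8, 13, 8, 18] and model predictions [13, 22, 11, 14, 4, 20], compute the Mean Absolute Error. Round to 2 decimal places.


Absolute errors: [4, 5, 3, 1, 4, 2]
Sum of absolute errors = 19
MAE = 19 / 6 = 3.17

3.17


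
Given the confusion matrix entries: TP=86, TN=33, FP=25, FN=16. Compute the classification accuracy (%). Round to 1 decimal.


Accuracy = (TP + TN) / (TP + TN + FP + FN) * 100
= (86 + 33) / (86 + 33 + 25 + 16)
= 119 / 160
= 0.7438
= 74.4%

74.4


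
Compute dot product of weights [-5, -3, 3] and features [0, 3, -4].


Element-wise products:
-5 * 0 = 0
-3 * 3 = -9
3 * -4 = -12
Sum = 0 + -9 + -12
= -21

-21


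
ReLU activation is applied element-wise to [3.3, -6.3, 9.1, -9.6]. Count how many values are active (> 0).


ReLU(x) = max(0, x) for each element:
ReLU(3.3) = 3.3
ReLU(-6.3) = 0
ReLU(9.1) = 9.1
ReLU(-9.6) = 0
Active neurons (>0): 2

2


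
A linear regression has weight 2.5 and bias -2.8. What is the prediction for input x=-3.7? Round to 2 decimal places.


y = 2.5 * -3.7 + (-2.8)
= -9.25 + (-2.8)
= -12.05

-12.05


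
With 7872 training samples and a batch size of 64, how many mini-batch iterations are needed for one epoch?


Iterations per epoch = dataset_size / batch_size
= 7872 / 64
= 123

123


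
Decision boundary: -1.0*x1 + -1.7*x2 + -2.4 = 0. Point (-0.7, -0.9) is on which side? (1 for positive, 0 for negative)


Compute -1.0 * -0.7 + -1.7 * -0.9 + -2.4
= 0.7 + 1.53 + -2.4
= -0.17
Since -0.17 < 0, the point is on the negative side.

0


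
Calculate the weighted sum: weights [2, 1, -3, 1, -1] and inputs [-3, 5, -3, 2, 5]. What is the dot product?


Element-wise products:
2 * -3 = -6
1 * 5 = 5
-3 * -3 = 9
1 * 2 = 2
-1 * 5 = -5
Sum = -6 + 5 + 9 + 2 + -5
= 5

5


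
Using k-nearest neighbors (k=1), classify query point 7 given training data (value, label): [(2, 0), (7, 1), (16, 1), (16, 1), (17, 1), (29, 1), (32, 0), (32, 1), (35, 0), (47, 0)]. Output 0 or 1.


Distances from query 7:
Point 7 (class 1): distance = 0
K=1 nearest neighbors: classes = [1]
Votes for class 1: 1 / 1
Majority vote => class 1

1


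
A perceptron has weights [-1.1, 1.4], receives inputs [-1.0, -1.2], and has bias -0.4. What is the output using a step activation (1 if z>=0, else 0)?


z = w . x + b
= -1.1*-1.0 + 1.4*-1.2 + -0.4
= 1.1 + -1.68 + -0.4
= -0.58 + -0.4
= -0.98
Since z = -0.98 < 0, output = 0

0


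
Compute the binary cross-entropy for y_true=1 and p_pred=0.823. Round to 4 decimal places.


For y=1: Loss = -log(p)
= -log(0.823)
= -(-0.1948)
= 0.1948

0.1948


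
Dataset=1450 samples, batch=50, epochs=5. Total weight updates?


Iterations per epoch = 1450 / 50 = 29
Total updates = iterations_per_epoch * epochs
= 29 * 5
= 145

145


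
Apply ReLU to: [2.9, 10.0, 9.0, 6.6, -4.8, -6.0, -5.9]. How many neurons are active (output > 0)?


ReLU(x) = max(0, x) for each element:
ReLU(2.9) = 2.9
ReLU(10.0) = 10.0
ReLU(9.0) = 9.0
ReLU(6.6) = 6.6
ReLU(-4.8) = 0
ReLU(-6.0) = 0
ReLU(-5.9) = 0
Active neurons (>0): 4

4


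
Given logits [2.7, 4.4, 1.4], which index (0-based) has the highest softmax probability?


Softmax is a monotonic transformation, so it preserves the argmax.
We need to find the index of the maximum logit.
Index 0: 2.7
Index 1: 4.4
Index 2: 1.4
Maximum logit = 4.4 at index 1

1


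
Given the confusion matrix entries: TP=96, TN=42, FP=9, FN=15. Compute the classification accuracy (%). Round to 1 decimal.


Accuracy = (TP + TN) / (TP + TN + FP + FN) * 100
= (96 + 42) / (96 + 42 + 9 + 15)
= 138 / 162
= 0.8519
= 85.2%

85.2


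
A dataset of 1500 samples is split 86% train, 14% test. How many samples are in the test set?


Train samples = 1500 * 86% = 1290
Test samples = 1500 - 1290
= 210

210


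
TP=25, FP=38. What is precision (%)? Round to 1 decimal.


Precision = TP / (TP + FP) * 100
= 25 / (25 + 38)
= 25 / 63
= 0.3968
= 39.7%

39.7


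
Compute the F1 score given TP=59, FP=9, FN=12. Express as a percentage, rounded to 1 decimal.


Precision = TP / (TP + FP) = 59 / 68 = 0.8676
Recall = TP / (TP + FN) = 59 / 71 = 0.831
F1 = 2 * P * R / (P + R)
= 2 * 0.8676 * 0.831 / (0.8676 + 0.831)
= 1.442 / 1.6986
= 0.8489
As percentage: 84.9%

84.9


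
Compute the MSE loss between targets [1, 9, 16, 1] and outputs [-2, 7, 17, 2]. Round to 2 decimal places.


Differences: [3, 2, -1, -1]
Squared errors: [9, 4, 1, 1]
Sum of squared errors = 15
MSE = 15 / 4 = 3.75

3.75


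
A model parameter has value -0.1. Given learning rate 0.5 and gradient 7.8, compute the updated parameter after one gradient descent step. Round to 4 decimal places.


w_new = w_old - lr * gradient
= -0.1 - 0.5 * 7.8
= -0.1 - (3.9)
= -4.0000

-4.0000


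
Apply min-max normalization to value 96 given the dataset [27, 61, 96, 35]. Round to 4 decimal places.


Min = 27, Max = 96
Range = 96 - 27 = 69
Scaled = (x - min) / (max - min)
= (96 - 27) / 69
= 69 / 69
= 1.0000

1.0000


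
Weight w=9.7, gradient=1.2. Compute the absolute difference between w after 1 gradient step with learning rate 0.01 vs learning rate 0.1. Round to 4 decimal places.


With lr=0.01: w_new = 9.7 - 0.01 * 1.2 = 9.688
With lr=0.1: w_new = 9.7 - 0.1 * 1.2 = 9.58
Absolute difference = |9.688 - 9.58|
= 0.1080

0.1080


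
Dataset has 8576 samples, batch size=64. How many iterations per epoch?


Iterations per epoch = dataset_size / batch_size
= 8576 / 64
= 134

134


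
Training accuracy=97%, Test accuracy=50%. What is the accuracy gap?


Gap = train_accuracy - test_accuracy
= 97 - 50
= 47%
This large gap strongly indicates overfitting.

47


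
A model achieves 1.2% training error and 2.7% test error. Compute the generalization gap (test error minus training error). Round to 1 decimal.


Generalization gap = test_error - train_error
= 2.7 - 1.2
= 1.5%
A small gap suggests good generalization.

1.5


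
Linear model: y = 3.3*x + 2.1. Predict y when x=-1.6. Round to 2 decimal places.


y = 3.3 * -1.6 + (2.1)
= -5.28 + (2.1)
= -3.18

-3.18


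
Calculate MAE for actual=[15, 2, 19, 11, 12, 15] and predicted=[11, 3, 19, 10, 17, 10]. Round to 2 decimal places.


Absolute errors: [4, 1, 0, 1, 5, 5]
Sum of absolute errors = 16
MAE = 16 / 6 = 2.67

2.67


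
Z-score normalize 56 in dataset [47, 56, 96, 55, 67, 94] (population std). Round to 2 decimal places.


Mean = (47 + 56 + 96 + 55 + 67 + 94) / 6 = 69.1667
Variance = sum((x_i - mean)^2) / n = 367.8056
Std = sqrt(367.8056) = 19.1783
Z = (x - mean) / std
= (56 - 69.1667) / 19.1783
= -13.1667 / 19.1783
= -0.69

-0.69


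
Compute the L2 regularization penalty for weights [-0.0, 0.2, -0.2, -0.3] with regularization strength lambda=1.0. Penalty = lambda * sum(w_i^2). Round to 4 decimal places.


Squaring each weight:
(-0.0)^2 = 0.0
0.2^2 = 0.04
(-0.2)^2 = 0.04
(-0.3)^2 = 0.09
Sum of squares = 0.17
Penalty = 1.0 * 0.17 = 0.1700

0.1700


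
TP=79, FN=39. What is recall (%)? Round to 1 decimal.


Recall = TP / (TP + FN) * 100
= 79 / (79 + 39)
= 79 / 118
= 0.6695
= 66.9%

66.9


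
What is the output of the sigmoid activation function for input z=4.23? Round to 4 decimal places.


sigmoid(z) = 1 / (1 + exp(-z))
exp(-(4.23)) = exp(-4.23) = 0.0146
1 + 0.0146 = 1.0146
1 / 1.0146 = 0.9857

0.9857


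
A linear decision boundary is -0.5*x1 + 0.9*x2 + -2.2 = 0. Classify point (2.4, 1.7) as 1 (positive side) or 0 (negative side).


Compute -0.5 * 2.4 + 0.9 * 1.7 + -2.2
= -1.2 + 1.53 + -2.2
= -1.87
Since -1.87 < 0, the point is on the negative side.

0


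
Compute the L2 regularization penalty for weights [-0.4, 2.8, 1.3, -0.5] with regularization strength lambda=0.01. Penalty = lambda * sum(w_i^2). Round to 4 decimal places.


Squaring each weight:
(-0.4)^2 = 0.16
2.8^2 = 7.84
1.3^2 = 1.69
(-0.5)^2 = 0.25
Sum of squares = 9.94
Penalty = 0.01 * 9.94 = 0.0994

0.0994


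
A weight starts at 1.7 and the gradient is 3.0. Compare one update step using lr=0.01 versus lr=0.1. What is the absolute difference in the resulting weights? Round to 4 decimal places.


With lr=0.01: w_new = 1.7 - 0.01 * 3.0 = 1.67
With lr=0.1: w_new = 1.7 - 0.1 * 3.0 = 1.4
Absolute difference = |1.67 - 1.4|
= 0.2700

0.2700


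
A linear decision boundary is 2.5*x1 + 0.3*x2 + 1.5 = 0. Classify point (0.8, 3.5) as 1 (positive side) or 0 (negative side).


Compute 2.5 * 0.8 + 0.3 * 3.5 + 1.5
= 2.0 + 1.05 + 1.5
= 4.55
Since 4.55 >= 0, the point is on the positive side.

1


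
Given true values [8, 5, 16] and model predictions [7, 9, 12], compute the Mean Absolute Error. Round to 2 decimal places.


Absolute errors: [1, 4, 4]
Sum of absolute errors = 9
MAE = 9 / 3 = 3.00

3.00


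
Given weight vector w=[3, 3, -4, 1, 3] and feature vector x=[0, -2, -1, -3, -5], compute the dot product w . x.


Element-wise products:
3 * 0 = 0
3 * -2 = -6
-4 * -1 = 4
1 * -3 = -3
3 * -5 = -15
Sum = 0 + -6 + 4 + -3 + -15
= -20

-20


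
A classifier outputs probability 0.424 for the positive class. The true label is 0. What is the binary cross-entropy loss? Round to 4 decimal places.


For y=0: Loss = -log(1-p)
= -log(1 - 0.424)
= -log(0.576)
= -(-0.5516)
= 0.5516

0.5516


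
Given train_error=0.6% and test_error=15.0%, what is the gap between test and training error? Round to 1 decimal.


Generalization gap = test_error - train_error
= 15.0 - 0.6
= 14.4%
A large gap suggests overfitting.

14.4


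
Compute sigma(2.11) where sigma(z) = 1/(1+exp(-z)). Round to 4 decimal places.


sigmoid(z) = 1 / (1 + exp(-z))
exp(-(2.11)) = exp(-2.11) = 0.1212
1 + 0.1212 = 1.1212
1 / 1.1212 = 0.8919

0.8919


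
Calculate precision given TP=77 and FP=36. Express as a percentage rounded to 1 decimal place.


Precision = TP / (TP + FP) * 100
= 77 / (77 + 36)
= 77 / 113
= 0.6814
= 68.1%

68.1


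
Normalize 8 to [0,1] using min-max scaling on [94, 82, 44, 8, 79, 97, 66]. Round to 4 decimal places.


Min = 8, Max = 97
Range = 97 - 8 = 89
Scaled = (x - min) / (max - min)
= (8 - 8) / 89
= 0 / 89
= 0.0000

0.0000


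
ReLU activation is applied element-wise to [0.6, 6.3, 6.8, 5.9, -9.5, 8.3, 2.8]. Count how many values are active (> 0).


ReLU(x) = max(0, x) for each element:
ReLU(0.6) = 0.6
ReLU(6.3) = 6.3
ReLU(6.8) = 6.8
ReLU(5.9) = 5.9
ReLU(-9.5) = 0
ReLU(8.3) = 8.3
ReLU(2.8) = 2.8
Active neurons (>0): 6

6


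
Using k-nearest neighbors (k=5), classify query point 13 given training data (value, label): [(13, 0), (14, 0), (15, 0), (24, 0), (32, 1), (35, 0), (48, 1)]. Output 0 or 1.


Distances from query 13:
Point 13 (class 0): distance = 0
Point 14 (class 0): distance = 1
Point 15 (class 0): distance = 2
Point 24 (class 0): distance = 11
Point 32 (class 1): distance = 19
K=5 nearest neighbors: classes = [0, 0, 0, 0, 1]
Votes for class 1: 1 / 5
Majority vote => class 0

0


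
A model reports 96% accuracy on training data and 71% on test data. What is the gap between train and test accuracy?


Gap = train_accuracy - test_accuracy
= 96 - 71
= 25%
This large gap strongly indicates overfitting.

25


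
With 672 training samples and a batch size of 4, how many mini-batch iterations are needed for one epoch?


Iterations per epoch = dataset_size / batch_size
= 672 / 4
= 168

168


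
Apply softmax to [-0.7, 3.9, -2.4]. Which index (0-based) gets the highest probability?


Softmax is a monotonic transformation, so it preserves the argmax.
We need to find the index of the maximum logit.
Index 0: -0.7
Index 1: 3.9
Index 2: -2.4
Maximum logit = 3.9 at index 1

1


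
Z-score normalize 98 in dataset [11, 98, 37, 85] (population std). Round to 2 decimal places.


Mean = (11 + 98 + 37 + 85) / 4 = 57.75
Variance = sum((x_i - mean)^2) / n = 1244.6875
Std = sqrt(1244.6875) = 35.2801
Z = (x - mean) / std
= (98 - 57.75) / 35.2801
= 40.25 / 35.2801
= 1.14

1.14


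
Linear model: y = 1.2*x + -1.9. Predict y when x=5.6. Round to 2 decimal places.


y = 1.2 * 5.6 + (-1.9)
= 6.72 + (-1.9)
= 4.82

4.82


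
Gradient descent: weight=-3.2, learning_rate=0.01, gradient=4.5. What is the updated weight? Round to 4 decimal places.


w_new = w_old - lr * gradient
= -3.2 - 0.01 * 4.5
= -3.2 - (0.045)
= -3.2450

-3.2450


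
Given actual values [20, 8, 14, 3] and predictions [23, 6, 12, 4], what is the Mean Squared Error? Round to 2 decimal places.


Differences: [-3, 2, 2, -1]
Squared errors: [9, 4, 4, 1]
Sum of squared errors = 18
MSE = 18 / 4 = 4.50

4.50


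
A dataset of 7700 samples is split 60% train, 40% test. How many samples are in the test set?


Train samples = 7700 * 60% = 4620
Test samples = 7700 - 4620
= 3080

3080


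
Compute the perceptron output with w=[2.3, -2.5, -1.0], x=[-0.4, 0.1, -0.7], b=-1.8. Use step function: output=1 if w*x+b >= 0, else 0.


z = w . x + b
= 2.3*-0.4 + -2.5*0.1 + -1.0*-0.7 + -1.8
= -0.92 + -0.25 + 0.7 + -1.8
= -0.47 + -1.8
= -2.27
Since z = -2.27 < 0, output = 0

0


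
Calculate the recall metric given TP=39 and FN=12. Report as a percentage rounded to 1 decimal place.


Recall = TP / (TP + FN) * 100
= 39 / (39 + 12)
= 39 / 51
= 0.7647
= 76.5%

76.5


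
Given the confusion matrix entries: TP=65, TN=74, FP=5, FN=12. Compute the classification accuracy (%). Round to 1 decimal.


Accuracy = (TP + TN) / (TP + TN + FP + FN) * 100
= (65 + 74) / (65 + 74 + 5 + 12)
= 139 / 156
= 0.891
= 89.1%

89.1


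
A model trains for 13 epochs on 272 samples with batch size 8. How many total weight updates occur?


Iterations per epoch = 272 / 8 = 34
Total updates = iterations_per_epoch * epochs
= 34 * 13
= 442

442


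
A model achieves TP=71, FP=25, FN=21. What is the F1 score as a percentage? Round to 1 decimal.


Precision = TP / (TP + FP) = 71 / 96 = 0.7396
Recall = TP / (TP + FN) = 71 / 92 = 0.7717
F1 = 2 * P * R / (P + R)
= 2 * 0.7396 * 0.7717 / (0.7396 + 0.7717)
= 1.1415 / 1.5113
= 0.7553
As percentage: 75.5%

75.5


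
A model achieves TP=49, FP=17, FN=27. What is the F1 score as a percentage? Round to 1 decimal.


Precision = TP / (TP + FP) = 49 / 66 = 0.7424
Recall = TP / (TP + FN) = 49 / 76 = 0.6447
F1 = 2 * P * R / (P + R)
= 2 * 0.7424 * 0.6447 / (0.7424 + 0.6447)
= 0.9573 / 1.3872
= 0.6901
As percentage: 69.0%

69.0


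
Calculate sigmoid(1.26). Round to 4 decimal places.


sigmoid(z) = 1 / (1 + exp(-z))
exp(-(1.26)) = exp(-1.26) = 0.2837
1 + 0.2837 = 1.2837
1 / 1.2837 = 0.7790

0.7790


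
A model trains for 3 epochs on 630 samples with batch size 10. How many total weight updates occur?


Iterations per epoch = 630 / 10 = 63
Total updates = iterations_per_epoch * epochs
= 63 * 3
= 189

189


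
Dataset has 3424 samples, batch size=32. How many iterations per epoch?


Iterations per epoch = dataset_size / batch_size
= 3424 / 32
= 107

107


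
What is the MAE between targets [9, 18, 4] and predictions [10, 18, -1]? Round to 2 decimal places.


Absolute errors: [1, 0, 5]
Sum of absolute errors = 6
MAE = 6 / 3 = 2.00

2.00


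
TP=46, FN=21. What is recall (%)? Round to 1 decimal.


Recall = TP / (TP + FN) * 100
= 46 / (46 + 21)
= 46 / 67
= 0.6866
= 68.7%

68.7


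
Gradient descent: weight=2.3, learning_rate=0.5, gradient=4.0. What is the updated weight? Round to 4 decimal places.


w_new = w_old - lr * gradient
= 2.3 - 0.5 * 4.0
= 2.3 - (2.0)
= 0.3000

0.3000


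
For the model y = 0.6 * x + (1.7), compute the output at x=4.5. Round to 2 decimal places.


y = 0.6 * 4.5 + (1.7)
= 2.7 + (1.7)
= 4.40

4.40


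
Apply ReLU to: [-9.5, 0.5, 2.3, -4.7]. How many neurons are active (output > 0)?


ReLU(x) = max(0, x) for each element:
ReLU(-9.5) = 0
ReLU(0.5) = 0.5
ReLU(2.3) = 2.3
ReLU(-4.7) = 0
Active neurons (>0): 2

2


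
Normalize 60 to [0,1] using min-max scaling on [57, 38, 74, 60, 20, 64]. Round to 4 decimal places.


Min = 20, Max = 74
Range = 74 - 20 = 54
Scaled = (x - min) / (max - min)
= (60 - 20) / 54
= 40 / 54
= 0.7407

0.7407


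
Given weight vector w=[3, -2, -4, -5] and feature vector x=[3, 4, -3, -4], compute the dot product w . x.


Element-wise products:
3 * 3 = 9
-2 * 4 = -8
-4 * -3 = 12
-5 * -4 = 20
Sum = 9 + -8 + 12 + 20
= 33

33


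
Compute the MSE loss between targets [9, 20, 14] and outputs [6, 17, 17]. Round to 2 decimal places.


Differences: [3, 3, -3]
Squared errors: [9, 9, 9]
Sum of squared errors = 27
MSE = 27 / 3 = 9.00

9.00


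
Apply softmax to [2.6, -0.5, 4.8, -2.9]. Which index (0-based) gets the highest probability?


Softmax is a monotonic transformation, so it preserves the argmax.
We need to find the index of the maximum logit.
Index 0: 2.6
Index 1: -0.5
Index 2: 4.8
Index 3: -2.9
Maximum logit = 4.8 at index 2

2


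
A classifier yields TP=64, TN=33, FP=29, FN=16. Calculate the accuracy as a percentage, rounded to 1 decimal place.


Accuracy = (TP + TN) / (TP + TN + FP + FN) * 100
= (64 + 33) / (64 + 33 + 29 + 16)
= 97 / 142
= 0.6831
= 68.3%

68.3


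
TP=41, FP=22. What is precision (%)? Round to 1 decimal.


Precision = TP / (TP + FP) * 100
= 41 / (41 + 22)
= 41 / 63
= 0.6508
= 65.1%

65.1


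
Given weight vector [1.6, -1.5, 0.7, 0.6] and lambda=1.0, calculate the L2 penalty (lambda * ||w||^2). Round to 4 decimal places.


Squaring each weight:
1.6^2 = 2.56
(-1.5)^2 = 2.25
0.7^2 = 0.49
0.6^2 = 0.36
Sum of squares = 5.66
Penalty = 1.0 * 5.66 = 5.6600

5.6600


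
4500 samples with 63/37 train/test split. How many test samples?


Train samples = 4500 * 63% = 2835
Test samples = 4500 - 2835
= 1665

1665


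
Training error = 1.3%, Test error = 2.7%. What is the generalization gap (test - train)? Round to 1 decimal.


Generalization gap = test_error - train_error
= 2.7 - 1.3
= 1.4%
A small gap suggests good generalization.

1.4


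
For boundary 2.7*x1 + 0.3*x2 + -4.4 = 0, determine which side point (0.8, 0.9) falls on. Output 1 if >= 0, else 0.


Compute 2.7 * 0.8 + 0.3 * 0.9 + -4.4
= 2.16 + 0.27 + -4.4
= -1.97
Since -1.97 < 0, the point is on the negative side.

0


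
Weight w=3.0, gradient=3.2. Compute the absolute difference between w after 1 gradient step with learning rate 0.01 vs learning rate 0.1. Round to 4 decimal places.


With lr=0.01: w_new = 3.0 - 0.01 * 3.2 = 2.968
With lr=0.1: w_new = 3.0 - 0.1 * 3.2 = 2.68
Absolute difference = |2.968 - 2.68|
= 0.2880

0.2880


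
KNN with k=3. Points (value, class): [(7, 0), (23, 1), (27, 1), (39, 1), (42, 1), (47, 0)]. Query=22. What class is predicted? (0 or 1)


Distances from query 22:
Point 23 (class 1): distance = 1
Point 27 (class 1): distance = 5
Point 7 (class 0): distance = 15
K=3 nearest neighbors: classes = [1, 1, 0]
Votes for class 1: 2 / 3
Majority vote => class 1

1


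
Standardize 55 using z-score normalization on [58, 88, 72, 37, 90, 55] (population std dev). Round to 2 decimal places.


Mean = (58 + 88 + 72 + 37 + 90 + 55) / 6 = 66.6667
Variance = sum((x_i - mean)^2) / n = 353.2222
Std = sqrt(353.2222) = 18.7942
Z = (x - mean) / std
= (55 - 66.6667) / 18.7942
= -11.6667 / 18.7942
= -0.62

-0.62


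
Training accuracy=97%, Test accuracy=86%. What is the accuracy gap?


Gap = train_accuracy - test_accuracy
= 97 - 86
= 11%
This gap suggests the model is overfitting.

11


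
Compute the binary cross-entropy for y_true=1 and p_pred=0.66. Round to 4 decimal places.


For y=1: Loss = -log(p)
= -log(0.66)
= -(-0.4155)
= 0.4155

0.4155


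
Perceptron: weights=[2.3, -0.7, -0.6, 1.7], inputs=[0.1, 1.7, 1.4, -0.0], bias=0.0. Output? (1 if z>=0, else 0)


z = w . x + b
= 2.3*0.1 + -0.7*1.7 + -0.6*1.4 + 1.7*-0.0 + 0.0
= 0.23 + -1.19 + -0.84 + -0.0 + 0.0
= -1.8 + 0.0
= -1.8
Since z = -1.8 < 0, output = 0

0


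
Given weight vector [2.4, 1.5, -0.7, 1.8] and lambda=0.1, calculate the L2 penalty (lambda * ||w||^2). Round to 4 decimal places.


Squaring each weight:
2.4^2 = 5.76
1.5^2 = 2.25
(-0.7)^2 = 0.49
1.8^2 = 3.24
Sum of squares = 11.74
Penalty = 0.1 * 11.74 = 1.1740

1.1740


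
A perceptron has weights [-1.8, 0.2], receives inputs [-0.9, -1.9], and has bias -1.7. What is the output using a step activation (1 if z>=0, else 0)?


z = w . x + b
= -1.8*-0.9 + 0.2*-1.9 + -1.7
= 1.62 + -0.38 + -1.7
= 1.24 + -1.7
= -0.46
Since z = -0.46 < 0, output = 0

0


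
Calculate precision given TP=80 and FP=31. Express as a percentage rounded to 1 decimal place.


Precision = TP / (TP + FP) * 100
= 80 / (80 + 31)
= 80 / 111
= 0.7207
= 72.1%

72.1


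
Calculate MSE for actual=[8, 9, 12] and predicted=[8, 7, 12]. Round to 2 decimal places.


Differences: [0, 2, 0]
Squared errors: [0, 4, 0]
Sum of squared errors = 4
MSE = 4 / 3 = 1.33

1.33


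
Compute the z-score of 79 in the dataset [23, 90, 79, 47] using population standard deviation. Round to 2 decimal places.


Mean = (23 + 90 + 79 + 47) / 4 = 59.75
Variance = sum((x_i - mean)^2) / n = 699.6875
Std = sqrt(699.6875) = 26.4516
Z = (x - mean) / std
= (79 - 59.75) / 26.4516
= 19.25 / 26.4516
= 0.73

0.73


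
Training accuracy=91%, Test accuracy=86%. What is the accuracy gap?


Gap = train_accuracy - test_accuracy
= 91 - 86
= 5%
This moderate gap may indicate mild overfitting.

5


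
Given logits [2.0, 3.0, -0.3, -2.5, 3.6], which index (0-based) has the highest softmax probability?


Softmax is a monotonic transformation, so it preserves the argmax.
We need to find the index of the maximum logit.
Index 0: 2.0
Index 1: 3.0
Index 2: -0.3
Index 3: -2.5
Index 4: 3.6
Maximum logit = 3.6 at index 4

4


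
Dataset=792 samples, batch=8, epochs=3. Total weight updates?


Iterations per epoch = 792 / 8 = 99
Total updates = iterations_per_epoch * epochs
= 99 * 3
= 297

297


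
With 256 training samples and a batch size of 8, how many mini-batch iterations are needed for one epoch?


Iterations per epoch = dataset_size / batch_size
= 256 / 8
= 32

32


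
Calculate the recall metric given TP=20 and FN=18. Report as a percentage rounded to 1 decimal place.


Recall = TP / (TP + FN) * 100
= 20 / (20 + 18)
= 20 / 38
= 0.5263
= 52.6%

52.6


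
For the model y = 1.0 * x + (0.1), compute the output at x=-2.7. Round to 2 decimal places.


y = 1.0 * -2.7 + (0.1)
= -2.7 + (0.1)
= -2.60

-2.60


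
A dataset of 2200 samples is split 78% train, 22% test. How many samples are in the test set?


Train samples = 2200 * 78% = 1716
Test samples = 2200 - 1716
= 484

484


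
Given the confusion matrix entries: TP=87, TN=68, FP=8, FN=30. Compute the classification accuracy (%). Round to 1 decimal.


Accuracy = (TP + TN) / (TP + TN + FP + FN) * 100
= (87 + 68) / (87 + 68 + 8 + 30)
= 155 / 193
= 0.8031
= 80.3%

80.3


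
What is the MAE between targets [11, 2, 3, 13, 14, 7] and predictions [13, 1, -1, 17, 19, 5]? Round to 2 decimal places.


Absolute errors: [2, 1, 4, 4, 5, 2]
Sum of absolute errors = 18
MAE = 18 / 6 = 3.00

3.00


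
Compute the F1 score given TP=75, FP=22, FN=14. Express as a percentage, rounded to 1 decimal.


Precision = TP / (TP + FP) = 75 / 97 = 0.7732
Recall = TP / (TP + FN) = 75 / 89 = 0.8427
F1 = 2 * P * R / (P + R)
= 2 * 0.7732 * 0.8427 / (0.7732 + 0.8427)
= 1.3031 / 1.6159
= 0.8065
As percentage: 80.6%

80.6


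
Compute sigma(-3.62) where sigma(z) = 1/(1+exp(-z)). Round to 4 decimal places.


sigmoid(z) = 1 / (1 + exp(-z))
exp(-(-3.62)) = exp(3.62) = 37.3376
1 + 37.3376 = 38.3376
1 / 38.3376 = 0.0261

0.0261


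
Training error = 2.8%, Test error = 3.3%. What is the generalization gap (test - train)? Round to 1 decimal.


Generalization gap = test_error - train_error
= 3.3 - 2.8
= 0.5%
A small gap suggests good generalization.

0.5


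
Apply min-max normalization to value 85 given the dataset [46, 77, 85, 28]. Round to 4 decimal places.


Min = 28, Max = 85
Range = 85 - 28 = 57
Scaled = (x - min) / (max - min)
= (85 - 28) / 57
= 57 / 57
= 1.0000

1.0000


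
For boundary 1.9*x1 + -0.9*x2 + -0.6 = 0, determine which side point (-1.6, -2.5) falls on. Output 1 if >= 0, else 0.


Compute 1.9 * -1.6 + -0.9 * -2.5 + -0.6
= -3.04 + 2.25 + -0.6
= -1.39
Since -1.39 < 0, the point is on the negative side.

0


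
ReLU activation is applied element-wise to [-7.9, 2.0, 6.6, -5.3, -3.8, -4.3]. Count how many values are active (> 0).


ReLU(x) = max(0, x) for each element:
ReLU(-7.9) = 0
ReLU(2.0) = 2.0
ReLU(6.6) = 6.6
ReLU(-5.3) = 0
ReLU(-3.8) = 0
ReLU(-4.3) = 0
Active neurons (>0): 2

2


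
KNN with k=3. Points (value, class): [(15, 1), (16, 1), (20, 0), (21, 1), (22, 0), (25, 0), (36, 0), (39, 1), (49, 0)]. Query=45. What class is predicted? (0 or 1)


Distances from query 45:
Point 49 (class 0): distance = 4
Point 39 (class 1): distance = 6
Point 36 (class 0): distance = 9
K=3 nearest neighbors: classes = [0, 1, 0]
Votes for class 1: 1 / 3
Majority vote => class 0

0


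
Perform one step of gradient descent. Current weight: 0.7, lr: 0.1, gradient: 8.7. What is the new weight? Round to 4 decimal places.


w_new = w_old - lr * gradient
= 0.7 - 0.1 * 8.7
= 0.7 - (0.87)
= -0.1700

-0.1700


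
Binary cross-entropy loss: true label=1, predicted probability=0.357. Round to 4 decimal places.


For y=1: Loss = -log(p)
= -log(0.357)
= -(-1.03)
= 1.0300

1.0300


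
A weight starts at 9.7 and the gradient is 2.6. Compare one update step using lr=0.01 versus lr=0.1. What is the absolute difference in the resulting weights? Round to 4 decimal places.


With lr=0.01: w_new = 9.7 - 0.01 * 2.6 = 9.674
With lr=0.1: w_new = 9.7 - 0.1 * 2.6 = 9.44
Absolute difference = |9.674 - 9.44|
= 0.2340

0.2340


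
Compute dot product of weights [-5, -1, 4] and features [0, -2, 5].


Element-wise products:
-5 * 0 = 0
-1 * -2 = 2
4 * 5 = 20
Sum = 0 + 2 + 20
= 22

22


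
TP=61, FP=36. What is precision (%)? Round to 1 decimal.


Precision = TP / (TP + FP) * 100
= 61 / (61 + 36)
= 61 / 97
= 0.6289
= 62.9%

62.9


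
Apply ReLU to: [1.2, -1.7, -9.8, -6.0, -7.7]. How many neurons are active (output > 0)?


ReLU(x) = max(0, x) for each element:
ReLU(1.2) = 1.2
ReLU(-1.7) = 0
ReLU(-9.8) = 0
ReLU(-6.0) = 0
ReLU(-7.7) = 0
Active neurons (>0): 1

1


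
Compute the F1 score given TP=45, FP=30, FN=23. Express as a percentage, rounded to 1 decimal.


Precision = TP / (TP + FP) = 45 / 75 = 0.6
Recall = TP / (TP + FN) = 45 / 68 = 0.6618
F1 = 2 * P * R / (P + R)
= 2 * 0.6 * 0.6618 / (0.6 + 0.6618)
= 0.7941 / 1.2618
= 0.6294
As percentage: 62.9%

62.9


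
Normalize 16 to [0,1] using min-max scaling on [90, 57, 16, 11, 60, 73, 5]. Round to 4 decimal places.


Min = 5, Max = 90
Range = 90 - 5 = 85
Scaled = (x - min) / (max - min)
= (16 - 5) / 85
= 11 / 85
= 0.1294

0.1294


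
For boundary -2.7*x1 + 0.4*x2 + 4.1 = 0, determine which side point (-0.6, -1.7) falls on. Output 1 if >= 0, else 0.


Compute -2.7 * -0.6 + 0.4 * -1.7 + 4.1
= 1.62 + -0.68 + 4.1
= 5.04
Since 5.04 >= 0, the point is on the positive side.

1


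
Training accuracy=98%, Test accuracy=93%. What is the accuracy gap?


Gap = train_accuracy - test_accuracy
= 98 - 93
= 5%
This moderate gap may indicate mild overfitting.

5


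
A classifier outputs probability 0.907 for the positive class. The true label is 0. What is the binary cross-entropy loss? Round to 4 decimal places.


For y=0: Loss = -log(1-p)
= -log(1 - 0.907)
= -log(0.093)
= -(-2.3752)
= 2.3752

2.3752


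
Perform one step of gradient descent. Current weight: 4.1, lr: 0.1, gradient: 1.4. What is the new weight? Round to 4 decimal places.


w_new = w_old - lr * gradient
= 4.1 - 0.1 * 1.4
= 4.1 - (0.14)
= 3.9600

3.9600


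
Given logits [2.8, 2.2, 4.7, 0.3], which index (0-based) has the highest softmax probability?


Softmax is a monotonic transformation, so it preserves the argmax.
We need to find the index of the maximum logit.
Index 0: 2.8
Index 1: 2.2
Index 2: 4.7
Index 3: 0.3
Maximum logit = 4.7 at index 2

2


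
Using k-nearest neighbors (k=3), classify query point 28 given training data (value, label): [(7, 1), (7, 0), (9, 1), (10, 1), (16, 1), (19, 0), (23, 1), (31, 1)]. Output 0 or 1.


Distances from query 28:
Point 31 (class 1): distance = 3
Point 23 (class 1): distance = 5
Point 19 (class 0): distance = 9
K=3 nearest neighbors: classes = [1, 1, 0]
Votes for class 1: 2 / 3
Majority vote => class 1

1


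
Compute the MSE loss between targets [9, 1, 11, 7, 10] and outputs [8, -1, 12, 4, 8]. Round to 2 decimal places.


Differences: [1, 2, -1, 3, 2]
Squared errors: [1, 4, 1, 9, 4]
Sum of squared errors = 19
MSE = 19 / 5 = 3.80

3.80


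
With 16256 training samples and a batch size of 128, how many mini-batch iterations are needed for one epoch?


Iterations per epoch = dataset_size / batch_size
= 16256 / 128
= 127

127


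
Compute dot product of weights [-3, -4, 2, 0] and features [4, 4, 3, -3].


Element-wise products:
-3 * 4 = -12
-4 * 4 = -16
2 * 3 = 6
0 * -3 = 0
Sum = -12 + -16 + 6 + 0
= -22

-22


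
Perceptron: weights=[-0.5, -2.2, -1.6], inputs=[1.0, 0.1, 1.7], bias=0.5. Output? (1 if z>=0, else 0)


z = w . x + b
= -0.5*1.0 + -2.2*0.1 + -1.6*1.7 + 0.5
= -0.5 + -0.22 + -2.72 + 0.5
= -3.44 + 0.5
= -2.94
Since z = -2.94 < 0, output = 0

0


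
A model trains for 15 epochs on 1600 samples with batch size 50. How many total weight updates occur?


Iterations per epoch = 1600 / 50 = 32
Total updates = iterations_per_epoch * epochs
= 32 * 15
= 480

480
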